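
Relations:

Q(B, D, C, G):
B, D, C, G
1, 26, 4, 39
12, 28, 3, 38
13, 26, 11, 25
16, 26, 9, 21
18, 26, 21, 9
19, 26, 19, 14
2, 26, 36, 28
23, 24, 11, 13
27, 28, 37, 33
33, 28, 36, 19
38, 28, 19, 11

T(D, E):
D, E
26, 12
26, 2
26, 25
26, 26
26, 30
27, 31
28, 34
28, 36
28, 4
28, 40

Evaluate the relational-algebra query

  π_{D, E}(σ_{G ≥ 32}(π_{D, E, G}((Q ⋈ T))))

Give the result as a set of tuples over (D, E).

{(26, 12), (26, 2), (26, 25), (26, 26), (26, 30), (28, 34), (28, 36), (28, 4), (28, 40)}

Q ⋈ T (natural join on D): {(1, 26, 4, 39, 12), (1, 26, 4, 39, 2), (1, 26, 4, 39, 25), (1, 26, 4, 39, 26), (1, 26, 4, 39, 30), (12, 28, 3, 38, 34), (12, 28, 3, 38, 36), (12, 28, 3, 38, 4), (12, 28, 3, 38, 40), (13, 26, 11, 25, 12), (13, 26, 11, 25, 2), (13, 26, 11, 25, 25), (13, 26, 11, 25, 26), (13, 26, 11, 25, 30), (16, 26, 9, 21, 12), (16, 26, 9, 21, 2), (16, 26, 9, 21, 25), (16, 26, 9, 21, 26), (16, 26, 9, 21, 30), (18, 26, 21, 9, 12), (18, 26, 21, 9, 2), (18, 26, 21, 9, 25), (18, 26, 21, 9, 26), (18, 26, 21, 9, 30), (19, 26, 19, 14, 12), (19, 26, 19, 14, 2), (19, 26, 19, 14, 25), (19, 26, 19, 14, 26), (19, 26, 19, 14, 30), (2, 26, 36, 28, 12), (2, 26, 36, 28, 2), (2, 26, 36, 28, 25), (2, 26, 36, 28, 26), (2, 26, 36, 28, 30), (27, 28, 37, 33, 34), (27, 28, 37, 33, 36), (27, 28, 37, 33, 4), (27, 28, 37, 33, 40), (33, 28, 36, 19, 34), (33, 28, 36, 19, 36), (33, 28, 36, 19, 4), (33, 28, 36, 19, 40), (38, 28, 19, 11, 34), (38, 28, 19, 11, 36), (38, 28, 19, 11, 4), (38, 28, 19, 11, 40)}
Keep only column(s) D, E, G: {(26, 12, 14), (26, 12, 21), (26, 12, 25), (26, 12, 28), (26, 12, 39), (26, 12, 9), (26, 2, 14), (26, 2, 21), (26, 2, 25), (26, 2, 28), (26, 2, 39), (26, 2, 9), (26, 25, 14), (26, 25, 21), (26, 25, 25), (26, 25, 28), (26, 25, 39), (26, 25, 9), (26, 26, 14), (26, 26, 21), (26, 26, 25), (26, 26, 28), (26, 26, 39), (26, 26, 9), (26, 30, 14), (26, 30, 21), (26, 30, 25), (26, 30, 28), (26, 30, 39), (26, 30, 9), (28, 34, 11), (28, 34, 19), (28, 34, 33), (28, 34, 38), (28, 36, 11), (28, 36, 19), (28, 36, 33), (28, 36, 38), (28, 4, 11), (28, 4, 19), (28, 4, 33), (28, 4, 38), (28, 40, 11), (28, 40, 19), (28, 40, 33), (28, 40, 38)}
σ[G ≥ 32]: keep tuples satisfying G ≥ 32 → {(26, 12, 39), (26, 2, 39), (26, 25, 39), (26, 26, 39), (26, 30, 39), (28, 34, 33), (28, 34, 38), (28, 36, 33), (28, 36, 38), (28, 4, 33), (28, 4, 38), (28, 40, 33), (28, 40, 38)}
Keep only column(s) D, E (4 duplicate(s) eliminated): {(26, 12), (26, 2), (26, 25), (26, 26), (26, 30), (28, 34), (28, 36), (28, 4), (28, 40)}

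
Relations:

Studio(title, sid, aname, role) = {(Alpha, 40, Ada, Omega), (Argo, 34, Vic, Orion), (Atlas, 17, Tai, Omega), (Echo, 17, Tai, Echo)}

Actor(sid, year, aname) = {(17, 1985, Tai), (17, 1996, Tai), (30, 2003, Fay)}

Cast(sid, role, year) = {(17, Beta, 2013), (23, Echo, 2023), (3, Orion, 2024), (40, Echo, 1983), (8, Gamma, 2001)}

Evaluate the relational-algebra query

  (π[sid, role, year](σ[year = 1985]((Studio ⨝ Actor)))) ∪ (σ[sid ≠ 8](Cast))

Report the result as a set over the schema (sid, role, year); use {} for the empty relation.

Joining Studio and Actor on sid, aname yields {(Atlas, 17, Tai, Omega, 1985), (Atlas, 17, Tai, Omega, 1996), (Echo, 17, Tai, Echo, 1985), (Echo, 17, Tai, Echo, 1996)}.
Filtering on year = 1985 leaves {(Atlas, 17, Tai, Omega, 1985), (Echo, 17, Tai, Echo, 1985)}.
π[sid, role, year]: project onto (sid, role, year) → {(17, Echo, 1985), (17, Omega, 1985)}
Filtering on sid ≠ 8 leaves {(17, Beta, 2013), (23, Echo, 2023), (3, Orion, 2024), (40, Echo, 1983)}.
Taking the union: {(17, Beta, 2013), (17, Echo, 1985), (17, Omega, 1985), (23, Echo, 2023), (3, Orion, 2024), (40, Echo, 1983)}

{(17, Beta, 2013), (17, Echo, 1985), (17, Omega, 1985), (23, Echo, 2023), (3, Orion, 2024), (40, Echo, 1983)}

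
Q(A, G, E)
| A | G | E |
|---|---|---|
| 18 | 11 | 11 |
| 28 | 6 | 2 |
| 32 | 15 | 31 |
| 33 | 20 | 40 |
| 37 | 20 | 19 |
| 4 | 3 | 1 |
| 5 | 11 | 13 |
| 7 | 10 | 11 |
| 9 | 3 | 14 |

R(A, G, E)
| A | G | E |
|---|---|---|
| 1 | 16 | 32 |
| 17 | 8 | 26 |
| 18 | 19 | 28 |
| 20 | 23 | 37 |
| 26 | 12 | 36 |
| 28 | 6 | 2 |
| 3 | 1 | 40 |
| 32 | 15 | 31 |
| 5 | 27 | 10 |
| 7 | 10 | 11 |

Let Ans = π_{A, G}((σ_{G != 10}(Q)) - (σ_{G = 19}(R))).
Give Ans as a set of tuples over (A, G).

{(18, 11), (28, 6), (32, 15), (33, 20), (37, 20), (4, 3), (5, 11), (9, 3)}

σ[G != 10]: keep tuples satisfying G != 10 → {(18, 11, 11), (28, 6, 2), (32, 15, 31), (33, 20, 40), (37, 20, 19), (4, 3, 1), (5, 11, 13), (9, 3, 14)}
σ[G = 19]: keep tuples satisfying G = 19 → {(18, 19, 28)}
Set difference of the two operands is {(18, 11, 11), (28, 6, 2), (32, 15, 31), (33, 20, 40), (37, 20, 19), (4, 3, 1), (5, 11, 13), (9, 3, 14)}.
Keep only column(s) A, G: {(18, 11), (28, 6), (32, 15), (33, 20), (37, 20), (4, 3), (5, 11), (9, 3)}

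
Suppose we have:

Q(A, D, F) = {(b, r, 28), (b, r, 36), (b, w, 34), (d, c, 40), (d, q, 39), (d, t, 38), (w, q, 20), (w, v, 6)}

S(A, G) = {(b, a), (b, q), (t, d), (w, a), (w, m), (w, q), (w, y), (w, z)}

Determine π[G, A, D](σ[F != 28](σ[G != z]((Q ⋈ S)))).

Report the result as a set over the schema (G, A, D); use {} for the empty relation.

Natural join on A: {(b, r, 28, a), (b, r, 28, q), (b, r, 36, a), (b, r, 36, q), (b, w, 34, a), (b, w, 34, q), (w, q, 20, a), (w, q, 20, m), (w, q, 20, q), (w, q, 20, y), (w, q, 20, z), (w, v, 6, a), (w, v, 6, m), (w, v, 6, q), (w, v, 6, y), (w, v, 6, z)}
Apply σ_{G != z}; surviving tuples: {(b, r, 28, a), (b, r, 28, q), (b, r, 36, a), (b, r, 36, q), (b, w, 34, a), (b, w, 34, q), (w, q, 20, a), (w, q, 20, m), (w, q, 20, q), (w, q, 20, y), (w, v, 6, a), (w, v, 6, m), (w, v, 6, q), (w, v, 6, y)}
Apply σ_{F != 28}; surviving tuples: {(b, r, 36, a), (b, r, 36, q), (b, w, 34, a), (b, w, 34, q), (w, q, 20, a), (w, q, 20, m), (w, q, 20, q), (w, q, 20, y), (w, v, 6, a), (w, v, 6, m), (w, v, 6, q), (w, v, 6, y)}
Projecting to G, A, D: {(a, b, r), (a, b, w), (a, w, q), (a, w, v), (m, w, q), (m, w, v), (q, b, r), (q, b, w), (q, w, q), (q, w, v), (y, w, q), (y, w, v)}

{(a, b, r), (a, b, w), (a, w, q), (a, w, v), (m, w, q), (m, w, v), (q, b, r), (q, b, w), (q, w, q), (q, w, v), (y, w, q), (y, w, v)}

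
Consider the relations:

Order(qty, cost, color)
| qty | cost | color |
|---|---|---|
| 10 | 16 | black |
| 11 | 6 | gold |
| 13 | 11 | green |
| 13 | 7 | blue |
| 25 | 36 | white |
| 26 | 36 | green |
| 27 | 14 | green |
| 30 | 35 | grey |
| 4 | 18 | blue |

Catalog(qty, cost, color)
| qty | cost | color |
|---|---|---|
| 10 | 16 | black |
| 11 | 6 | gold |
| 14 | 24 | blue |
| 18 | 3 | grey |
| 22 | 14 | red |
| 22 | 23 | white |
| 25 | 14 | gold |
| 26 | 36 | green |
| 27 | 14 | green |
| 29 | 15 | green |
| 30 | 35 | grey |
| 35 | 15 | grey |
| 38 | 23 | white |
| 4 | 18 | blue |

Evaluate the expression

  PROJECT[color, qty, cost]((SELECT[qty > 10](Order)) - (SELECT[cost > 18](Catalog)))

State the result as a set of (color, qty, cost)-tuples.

{(blue, 13, 7), (gold, 11, 6), (green, 13, 11), (green, 27, 14), (white, 25, 36)}

Apply σ_{qty > 10}; surviving tuples: {(11, 6, gold), (13, 11, green), (13, 7, blue), (25, 36, white), (26, 36, green), (27, 14, green), (30, 35, grey)}
Apply σ_{cost > 18}; surviving tuples: {(14, 24, blue), (22, 23, white), (26, 36, green), (30, 35, grey), (38, 23, white)}
Set difference of the two operands is {(11, 6, gold), (13, 11, green), (13, 7, blue), (25, 36, white), (27, 14, green)}.
Projecting to color, qty, cost: {(blue, 13, 7), (gold, 11, 6), (green, 13, 11), (green, 27, 14), (white, 25, 36)}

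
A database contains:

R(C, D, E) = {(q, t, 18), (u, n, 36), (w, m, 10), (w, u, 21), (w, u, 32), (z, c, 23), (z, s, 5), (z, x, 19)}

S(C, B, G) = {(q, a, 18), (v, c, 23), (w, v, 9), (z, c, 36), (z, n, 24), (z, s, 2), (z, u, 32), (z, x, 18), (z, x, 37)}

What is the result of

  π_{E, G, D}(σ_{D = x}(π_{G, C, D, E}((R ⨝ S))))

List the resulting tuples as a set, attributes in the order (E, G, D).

Joining R and S on C yields {(q, t, 18, a, 18), (w, m, 10, v, 9), (w, u, 21, v, 9), (w, u, 32, v, 9), (z, c, 23, c, 36), (z, c, 23, n, 24), (z, c, 23, s, 2), (z, c, 23, u, 32), (z, c, 23, x, 18), (z, c, 23, x, 37), (z, s, 5, c, 36), (z, s, 5, n, 24), (z, s, 5, s, 2), (z, s, 5, u, 32), (z, s, 5, x, 18), (z, s, 5, x, 37), (z, x, 19, c, 36), (z, x, 19, n, 24), (z, x, 19, s, 2), (z, x, 19, u, 32), (z, x, 19, x, 18), (z, x, 19, x, 37)}.
Keep only column(s) G, C, D, E: {(18, q, t, 18), (18, z, c, 23), (18, z, s, 5), (18, z, x, 19), (2, z, c, 23), (2, z, s, 5), (2, z, x, 19), (24, z, c, 23), (24, z, s, 5), (24, z, x, 19), (32, z, c, 23), (32, z, s, 5), (32, z, x, 19), (36, z, c, 23), (36, z, s, 5), (36, z, x, 19), (37, z, c, 23), (37, z, s, 5), (37, z, x, 19), (9, w, m, 10), (9, w, u, 21), (9, w, u, 32)}
Selection D = x: {(18, z, x, 19), (2, z, x, 19), (24, z, x, 19), (32, z, x, 19), (36, z, x, 19), (37, z, x, 19)}
Keep only column(s) E, G, D: {(19, 18, x), (19, 2, x), (19, 24, x), (19, 32, x), (19, 36, x), (19, 37, x)}

{(19, 18, x), (19, 2, x), (19, 24, x), (19, 32, x), (19, 36, x), (19, 37, x)}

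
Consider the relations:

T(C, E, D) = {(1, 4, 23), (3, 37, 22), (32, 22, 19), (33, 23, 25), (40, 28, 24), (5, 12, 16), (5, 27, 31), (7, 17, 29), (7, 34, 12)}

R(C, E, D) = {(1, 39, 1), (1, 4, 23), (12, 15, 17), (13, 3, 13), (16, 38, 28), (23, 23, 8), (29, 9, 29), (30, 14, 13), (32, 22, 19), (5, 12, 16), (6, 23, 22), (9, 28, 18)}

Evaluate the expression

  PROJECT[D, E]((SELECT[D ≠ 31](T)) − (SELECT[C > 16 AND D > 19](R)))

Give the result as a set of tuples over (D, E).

{(12, 34), (16, 12), (19, 22), (22, 37), (23, 4), (24, 28), (25, 23), (29, 17)}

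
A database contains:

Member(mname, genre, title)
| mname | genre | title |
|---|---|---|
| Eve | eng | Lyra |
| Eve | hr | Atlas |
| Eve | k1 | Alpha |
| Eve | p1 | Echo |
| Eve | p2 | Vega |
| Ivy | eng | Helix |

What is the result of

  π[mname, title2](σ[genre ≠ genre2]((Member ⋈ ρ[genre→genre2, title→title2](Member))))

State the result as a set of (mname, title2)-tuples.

{(Eve, Alpha), (Eve, Atlas), (Eve, Echo), (Eve, Lyra), (Eve, Vega)}

ρ[genre→genre2, title→title2]: schema becomes (mname, genre2, title2); tuples unchanged.
Joining Member and ρ[genre→genre2, title→title2](Member) on mname yields {(Eve, eng, Lyra, eng, Lyra), (Eve, eng, Lyra, hr, Atlas), (Eve, eng, Lyra, k1, Alpha), (Eve, eng, Lyra, p1, Echo), (Eve, eng, Lyra, p2, Vega), (Eve, hr, Atlas, eng, Lyra), (Eve, hr, Atlas, hr, Atlas), (Eve, hr, Atlas, k1, Alpha), (Eve, hr, Atlas, p1, Echo), (Eve, hr, Atlas, p2, Vega), (Eve, k1, Alpha, eng, Lyra), (Eve, k1, Alpha, hr, Atlas), (Eve, k1, Alpha, k1, Alpha), (Eve, k1, Alpha, p1, Echo), (Eve, k1, Alpha, p2, Vega), (Eve, p1, Echo, eng, Lyra), (Eve, p1, Echo, hr, Atlas), (Eve, p1, Echo, k1, Alpha), (Eve, p1, Echo, p1, Echo), (Eve, p1, Echo, p2, Vega), (Eve, p2, Vega, eng, Lyra), (Eve, p2, Vega, hr, Atlas), (Eve, p2, Vega, k1, Alpha), (Eve, p2, Vega, p1, Echo), (Eve, p2, Vega, p2, Vega), (Ivy, eng, Helix, eng, Helix)}.
Apply σ_{genre ≠ genre2}; surviving tuples: {(Eve, eng, Lyra, hr, Atlas), (Eve, eng, Lyra, k1, Alpha), (Eve, eng, Lyra, p1, Echo), (Eve, eng, Lyra, p2, Vega), (Eve, hr, Atlas, eng, Lyra), (Eve, hr, Atlas, k1, Alpha), (Eve, hr, Atlas, p1, Echo), (Eve, hr, Atlas, p2, Vega), (Eve, k1, Alpha, eng, Lyra), (Eve, k1, Alpha, hr, Atlas), (Eve, k1, Alpha, p1, Echo), (Eve, k1, Alpha, p2, Vega), (Eve, p1, Echo, eng, Lyra), (Eve, p1, Echo, hr, Atlas), (Eve, p1, Echo, k1, Alpha), (Eve, p1, Echo, p2, Vega), (Eve, p2, Vega, eng, Lyra), (Eve, p2, Vega, hr, Atlas), (Eve, p2, Vega, k1, Alpha), (Eve, p2, Vega, p1, Echo)}
π_{mname, title2} gives {(Eve, Alpha), (Eve, Atlas), (Eve, Echo), (Eve, Lyra), (Eve, Vega)} (15 duplicate(s) eliminated).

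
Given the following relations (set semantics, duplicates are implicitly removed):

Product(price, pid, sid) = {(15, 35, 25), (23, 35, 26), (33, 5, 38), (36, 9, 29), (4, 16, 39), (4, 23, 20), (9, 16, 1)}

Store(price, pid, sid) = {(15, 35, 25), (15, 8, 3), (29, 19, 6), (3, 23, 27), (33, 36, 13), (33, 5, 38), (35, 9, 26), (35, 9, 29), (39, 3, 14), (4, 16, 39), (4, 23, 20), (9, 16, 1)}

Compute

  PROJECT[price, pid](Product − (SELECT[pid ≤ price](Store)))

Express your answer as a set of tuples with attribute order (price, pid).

σ[pid ≤ price]: keep tuples satisfying pid ≤ price → {(15, 8, 3), (29, 19, 6), (33, 5, 38), (35, 9, 26), (35, 9, 29), (39, 3, 14)}
Taking the difference: {(15, 35, 25), (23, 35, 26), (36, 9, 29), (4, 16, 39), (4, 23, 20), (9, 16, 1)}
Projecting to price, pid: {(15, 35), (23, 35), (36, 9), (4, 16), (4, 23), (9, 16)}

{(15, 35), (23, 35), (36, 9), (4, 16), (4, 23), (9, 16)}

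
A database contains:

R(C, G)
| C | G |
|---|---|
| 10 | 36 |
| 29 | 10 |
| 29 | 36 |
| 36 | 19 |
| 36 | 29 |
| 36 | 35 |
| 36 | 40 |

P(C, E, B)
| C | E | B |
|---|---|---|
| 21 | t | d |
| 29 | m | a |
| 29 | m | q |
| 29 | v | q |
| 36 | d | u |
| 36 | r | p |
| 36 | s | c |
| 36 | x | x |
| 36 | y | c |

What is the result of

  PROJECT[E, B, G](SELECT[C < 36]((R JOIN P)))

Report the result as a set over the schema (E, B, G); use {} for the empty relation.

{(m, a, 10), (m, a, 36), (m, q, 10), (m, q, 36), (v, q, 10), (v, q, 36)}

Natural join on C: {(29, 10, m, a), (29, 10, m, q), (29, 10, v, q), (29, 36, m, a), (29, 36, m, q), (29, 36, v, q), (36, 19, d, u), (36, 19, r, p), (36, 19, s, c), (36, 19, x, x), (36, 19, y, c), (36, 29, d, u), (36, 29, r, p), (36, 29, s, c), (36, 29, x, x), (36, 29, y, c), (36, 35, d, u), (36, 35, r, p), (36, 35, s, c), (36, 35, x, x), (36, 35, y, c), (36, 40, d, u), (36, 40, r, p), (36, 40, s, c), (36, 40, x, x), (36, 40, y, c)}
σ[C < 36]: keep tuples satisfying C < 36 → {(29, 10, m, a), (29, 10, m, q), (29, 10, v, q), (29, 36, m, a), (29, 36, m, q), (29, 36, v, q)}
Projecting to E, B, G: {(m, a, 10), (m, a, 36), (m, q, 10), (m, q, 36), (v, q, 10), (v, q, 36)}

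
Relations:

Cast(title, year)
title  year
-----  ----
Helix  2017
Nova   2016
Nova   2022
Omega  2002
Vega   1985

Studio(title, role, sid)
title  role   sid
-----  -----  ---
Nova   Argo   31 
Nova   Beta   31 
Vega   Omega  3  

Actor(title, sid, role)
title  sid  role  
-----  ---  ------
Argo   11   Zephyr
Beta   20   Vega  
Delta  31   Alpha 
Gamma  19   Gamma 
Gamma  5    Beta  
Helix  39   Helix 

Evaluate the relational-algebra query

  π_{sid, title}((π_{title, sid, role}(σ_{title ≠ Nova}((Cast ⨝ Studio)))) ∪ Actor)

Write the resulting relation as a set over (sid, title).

{(11, Argo), (19, Gamma), (20, Beta), (3, Vega), (31, Delta), (39, Helix), (5, Gamma)}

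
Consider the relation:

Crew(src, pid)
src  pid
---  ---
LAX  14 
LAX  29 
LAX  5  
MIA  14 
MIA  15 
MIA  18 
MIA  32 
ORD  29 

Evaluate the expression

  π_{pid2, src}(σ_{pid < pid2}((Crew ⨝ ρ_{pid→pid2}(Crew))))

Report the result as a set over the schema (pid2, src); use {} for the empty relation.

{(14, LAX), (15, MIA), (18, MIA), (29, LAX), (32, MIA)}

ρ[pid→pid2]: schema becomes (src, pid2); tuples unchanged.
Crew ⋈ ρ_{pid→pid2}(Crew) (natural join on src): {(LAX, 14, 14), (LAX, 14, 29), (LAX, 14, 5), (LAX, 29, 14), (LAX, 29, 29), (LAX, 29, 5), (LAX, 5, 14), (LAX, 5, 29), (LAX, 5, 5), (MIA, 14, 14), (MIA, 14, 15), (MIA, 14, 18), (MIA, 14, 32), (MIA, 15, 14), (MIA, 15, 15), (MIA, 15, 18), (MIA, 15, 32), (MIA, 18, 14), (MIA, 18, 15), (MIA, 18, 18), (MIA, 18, 32), (MIA, 32, 14), (MIA, 32, 15), (MIA, 32, 18), (MIA, 32, 32), (ORD, 29, 29)}
Apply σ_{pid < pid2}; surviving tuples: {(LAX, 14, 29), (LAX, 5, 14), (LAX, 5, 29), (MIA, 14, 15), (MIA, 14, 18), (MIA, 14, 32), (MIA, 15, 18), (MIA, 15, 32), (MIA, 18, 32)}
π[pid2, src]: project onto (pid2, src) (4 duplicate(s) eliminated) → {(14, LAX), (15, MIA), (18, MIA), (29, LAX), (32, MIA)}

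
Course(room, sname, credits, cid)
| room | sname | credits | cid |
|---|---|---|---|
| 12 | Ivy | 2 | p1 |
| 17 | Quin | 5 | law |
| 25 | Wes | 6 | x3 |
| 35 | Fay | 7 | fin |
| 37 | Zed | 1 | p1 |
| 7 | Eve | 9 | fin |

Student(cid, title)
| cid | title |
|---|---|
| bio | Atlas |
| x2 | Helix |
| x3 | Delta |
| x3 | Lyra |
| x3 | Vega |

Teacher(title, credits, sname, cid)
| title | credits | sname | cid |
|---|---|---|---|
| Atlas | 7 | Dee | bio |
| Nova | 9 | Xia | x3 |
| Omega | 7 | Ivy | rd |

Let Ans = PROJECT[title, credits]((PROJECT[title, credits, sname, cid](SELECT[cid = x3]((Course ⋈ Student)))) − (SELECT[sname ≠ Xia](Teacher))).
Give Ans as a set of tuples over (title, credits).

{(Delta, 6), (Lyra, 6), (Vega, 6)}

Course ⋈ Student (natural join on cid): {(25, Wes, 6, x3, Delta), (25, Wes, 6, x3, Lyra), (25, Wes, 6, x3, Vega)}
σ[cid = x3]: keep tuples satisfying cid = x3 → {(25, Wes, 6, x3, Delta), (25, Wes, 6, x3, Lyra), (25, Wes, 6, x3, Vega)}
π[title, credits, sname, cid]: project onto (title, credits, sname, cid) → {(Delta, 6, Wes, x3), (Lyra, 6, Wes, x3), (Vega, 6, Wes, x3)}
σ[sname ≠ Xia]: keep tuples satisfying sname ≠ Xia → {(Atlas, 7, Dee, bio), (Omega, 7, Ivy, rd)}
Taking the difference: {(Delta, 6, Wes, x3), (Lyra, 6, Wes, x3), (Vega, 6, Wes, x3)}
π[title, credits]: project onto (title, credits) → {(Delta, 6), (Lyra, 6), (Vega, 6)}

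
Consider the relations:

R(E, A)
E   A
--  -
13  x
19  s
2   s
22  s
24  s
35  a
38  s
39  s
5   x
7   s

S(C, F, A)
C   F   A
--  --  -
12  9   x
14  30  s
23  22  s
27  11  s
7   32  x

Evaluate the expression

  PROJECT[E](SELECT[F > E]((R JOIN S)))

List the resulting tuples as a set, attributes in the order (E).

{13, 19, 2, 22, 24, 5, 7}

R ⋈ S (natural join on A): {(13, x, 12, 9), (13, x, 7, 32), (19, s, 14, 30), (19, s, 23, 22), (19, s, 27, 11), (2, s, 14, 30), (2, s, 23, 22), (2, s, 27, 11), (22, s, 14, 30), (22, s, 23, 22), (22, s, 27, 11), (24, s, 14, 30), (24, s, 23, 22), (24, s, 27, 11), (38, s, 14, 30), (38, s, 23, 22), (38, s, 27, 11), (39, s, 14, 30), (39, s, 23, 22), (39, s, 27, 11), (5, x, 12, 9), (5, x, 7, 32), (7, s, 14, 30), (7, s, 23, 22), (7, s, 27, 11)}
Filtering on F > E leaves {(13, x, 7, 32), (19, s, 14, 30), (19, s, 23, 22), (2, s, 14, 30), (2, s, 23, 22), (2, s, 27, 11), (22, s, 14, 30), (24, s, 14, 30), (5, x, 12, 9), (5, x, 7, 32), (7, s, 14, 30), (7, s, 23, 22), (7, s, 27, 11)}.
Keep only column(s) E (6 duplicate(s) eliminated): {13, 19, 2, 22, 24, 5, 7}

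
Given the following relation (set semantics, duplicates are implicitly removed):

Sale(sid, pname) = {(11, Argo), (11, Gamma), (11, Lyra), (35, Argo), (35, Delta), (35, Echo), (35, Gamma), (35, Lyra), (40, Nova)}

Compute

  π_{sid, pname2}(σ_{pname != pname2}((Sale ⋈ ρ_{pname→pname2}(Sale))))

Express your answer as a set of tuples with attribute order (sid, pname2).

{(11, Argo), (11, Gamma), (11, Lyra), (35, Argo), (35, Delta), (35, Echo), (35, Gamma), (35, Lyra)}

ρ[pname→pname2]: schema becomes (sid, pname2); tuples unchanged.
Joining Sale and ρ_{pname→pname2}(Sale) on sid yields {(11, Argo, Argo), (11, Argo, Gamma), (11, Argo, Lyra), (11, Gamma, Argo), (11, Gamma, Gamma), (11, Gamma, Lyra), (11, Lyra, Argo), (11, Lyra, Gamma), (11, Lyra, Lyra), (35, Argo, Argo), (35, Argo, Delta), (35, Argo, Echo), (35, Argo, Gamma), (35, Argo, Lyra), (35, Delta, Argo), (35, Delta, Delta), (35, Delta, Echo), (35, Delta, Gamma), (35, Delta, Lyra), (35, Echo, Argo), (35, Echo, Delta), (35, Echo, Echo), (35, Echo, Gamma), (35, Echo, Lyra), (35, Gamma, Argo), (35, Gamma, Delta), (35, Gamma, Echo), (35, Gamma, Gamma), (35, Gamma, Lyra), (35, Lyra, Argo), (35, Lyra, Delta), (35, Lyra, Echo), (35, Lyra, Gamma), (35, Lyra, Lyra), (40, Nova, Nova)}.
Filtering on pname != pname2 leaves {(11, Argo, Gamma), (11, Argo, Lyra), (11, Gamma, Argo), (11, Gamma, Lyra), (11, Lyra, Argo), (11, Lyra, Gamma), (35, Argo, Delta), (35, Argo, Echo), (35, Argo, Gamma), (35, Argo, Lyra), (35, Delta, Argo), (35, Delta, Echo), (35, Delta, Gamma), (35, Delta, Lyra), (35, Echo, Argo), (35, Echo, Delta), (35, Echo, Gamma), (35, Echo, Lyra), (35, Gamma, Argo), (35, Gamma, Delta), (35, Gamma, Echo), (35, Gamma, Lyra), (35, Lyra, Argo), (35, Lyra, Delta), (35, Lyra, Echo), (35, Lyra, Gamma)}.
π[sid, pname2]: project onto (sid, pname2) (18 duplicate(s) eliminated) → {(11, Argo), (11, Gamma), (11, Lyra), (35, Argo), (35, Delta), (35, Echo), (35, Gamma), (35, Lyra)}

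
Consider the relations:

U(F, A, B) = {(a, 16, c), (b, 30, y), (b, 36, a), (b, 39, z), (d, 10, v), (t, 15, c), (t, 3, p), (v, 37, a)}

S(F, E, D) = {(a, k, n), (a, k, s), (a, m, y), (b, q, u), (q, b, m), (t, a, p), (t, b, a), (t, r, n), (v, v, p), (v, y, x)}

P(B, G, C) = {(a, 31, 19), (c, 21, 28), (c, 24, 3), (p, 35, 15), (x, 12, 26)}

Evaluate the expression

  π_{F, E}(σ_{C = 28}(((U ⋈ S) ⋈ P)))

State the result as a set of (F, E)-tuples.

Joining U and S on F yields {(a, 16, c, k, n), (a, 16, c, k, s), (a, 16, c, m, y), (b, 30, y, q, u), (b, 36, a, q, u), (b, 39, z, q, u), (t, 15, c, a, p), (t, 15, c, b, a), (t, 15, c, r, n), (t, 3, p, a, p), (t, 3, p, b, a), (t, 3, p, r, n), (v, 37, a, v, p), (v, 37, a, y, x)}.
Joining (U ⋈ S) and P on B yields {(a, 16, c, k, n, 21, 28), (a, 16, c, k, n, 24, 3), (a, 16, c, k, s, 21, 28), (a, 16, c, k, s, 24, 3), (a, 16, c, m, y, 21, 28), (a, 16, c, m, y, 24, 3), (b, 36, a, q, u, 31, 19), (t, 15, c, a, p, 21, 28), (t, 15, c, a, p, 24, 3), (t, 15, c, b, a, 21, 28), (t, 15, c, b, a, 24, 3), (t, 15, c, r, n, 21, 28), (t, 15, c, r, n, 24, 3), (t, 3, p, a, p, 35, 15), (t, 3, p, b, a, 35, 15), (t, 3, p, r, n, 35, 15), (v, 37, a, v, p, 31, 19), (v, 37, a, y, x, 31, 19)}.
Filtering on C = 28 leaves {(a, 16, c, k, n, 21, 28), (a, 16, c, k, s, 21, 28), (a, 16, c, m, y, 21, 28), (t, 15, c, a, p, 21, 28), (t, 15, c, b, a, 21, 28), (t, 15, c, r, n, 21, 28)}.
Projecting to F, E (1 duplicate(s) eliminated): {(a, k), (a, m), (t, a), (t, b), (t, r)}

{(a, k), (a, m), (t, a), (t, b), (t, r)}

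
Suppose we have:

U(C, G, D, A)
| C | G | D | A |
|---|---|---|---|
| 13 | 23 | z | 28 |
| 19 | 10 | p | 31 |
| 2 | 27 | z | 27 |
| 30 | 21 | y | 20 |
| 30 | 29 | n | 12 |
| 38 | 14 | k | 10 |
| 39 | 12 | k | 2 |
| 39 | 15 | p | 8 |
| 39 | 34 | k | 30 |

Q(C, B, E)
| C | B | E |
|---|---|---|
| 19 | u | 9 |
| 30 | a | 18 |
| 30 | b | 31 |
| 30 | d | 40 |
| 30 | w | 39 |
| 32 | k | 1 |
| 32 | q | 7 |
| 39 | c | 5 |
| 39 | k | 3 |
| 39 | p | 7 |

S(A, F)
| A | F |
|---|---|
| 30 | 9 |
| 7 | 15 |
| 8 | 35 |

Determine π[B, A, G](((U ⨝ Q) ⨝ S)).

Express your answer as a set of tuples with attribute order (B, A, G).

{(c, 30, 34), (c, 8, 15), (k, 30, 34), (k, 8, 15), (p, 30, 34), (p, 8, 15)}

Natural join on C: {(19, 10, p, 31, u, 9), (30, 21, y, 20, a, 18), (30, 21, y, 20, b, 31), (30, 21, y, 20, d, 40), (30, 21, y, 20, w, 39), (30, 29, n, 12, a, 18), (30, 29, n, 12, b, 31), (30, 29, n, 12, d, 40), (30, 29, n, 12, w, 39), (39, 12, k, 2, c, 5), (39, 12, k, 2, k, 3), (39, 12, k, 2, p, 7), (39, 15, p, 8, c, 5), (39, 15, p, 8, k, 3), (39, 15, p, 8, p, 7), (39, 34, k, 30, c, 5), (39, 34, k, 30, k, 3), (39, 34, k, 30, p, 7)}
Natural join on A: {(39, 15, p, 8, c, 5, 35), (39, 15, p, 8, k, 3, 35), (39, 15, p, 8, p, 7, 35), (39, 34, k, 30, c, 5, 9), (39, 34, k, 30, k, 3, 9), (39, 34, k, 30, p, 7, 9)}
π_{B, A, G} gives {(c, 30, 34), (c, 8, 15), (k, 30, 34), (k, 8, 15), (p, 30, 34), (p, 8, 15)}.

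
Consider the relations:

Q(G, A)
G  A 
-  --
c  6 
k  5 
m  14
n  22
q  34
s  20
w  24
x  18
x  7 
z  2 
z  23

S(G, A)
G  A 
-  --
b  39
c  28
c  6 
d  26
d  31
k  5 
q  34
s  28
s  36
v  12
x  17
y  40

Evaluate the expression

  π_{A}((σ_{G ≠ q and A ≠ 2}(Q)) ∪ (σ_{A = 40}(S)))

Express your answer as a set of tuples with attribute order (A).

σ[G ≠ q and A ≠ 2]: keep tuples satisfying G ≠ q and A ≠ 2 → {(c, 6), (k, 5), (m, 14), (n, 22), (s, 20), (w, 24), (x, 18), (x, 7), (z, 23)}
σ[A = 40]: keep tuples satisfying A = 40 → {(y, 40)}
Union: {(c, 6), (k, 5), (m, 14), (n, 22), (s, 20), (w, 24), (x, 18), (x, 7), (z, 23)} with {(y, 40)} → {(c, 6), (k, 5), (m, 14), (n, 22), (s, 20), (w, 24), (x, 18), (x, 7), (y, 40), (z, 23)}
Keep only column(s) A: {14, 18, 20, 22, 23, 24, 40, 5, 6, 7}

{14, 18, 20, 22, 23, 24, 40, 5, 6, 7}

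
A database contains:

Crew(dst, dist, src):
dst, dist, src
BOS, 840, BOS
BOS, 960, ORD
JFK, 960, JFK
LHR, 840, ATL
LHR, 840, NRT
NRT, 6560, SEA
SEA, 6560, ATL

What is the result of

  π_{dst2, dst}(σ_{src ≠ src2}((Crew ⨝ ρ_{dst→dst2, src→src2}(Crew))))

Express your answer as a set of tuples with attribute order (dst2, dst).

{(BOS, JFK), (BOS, LHR), (JFK, BOS), (LHR, BOS), (LHR, LHR), (NRT, SEA), (SEA, NRT)}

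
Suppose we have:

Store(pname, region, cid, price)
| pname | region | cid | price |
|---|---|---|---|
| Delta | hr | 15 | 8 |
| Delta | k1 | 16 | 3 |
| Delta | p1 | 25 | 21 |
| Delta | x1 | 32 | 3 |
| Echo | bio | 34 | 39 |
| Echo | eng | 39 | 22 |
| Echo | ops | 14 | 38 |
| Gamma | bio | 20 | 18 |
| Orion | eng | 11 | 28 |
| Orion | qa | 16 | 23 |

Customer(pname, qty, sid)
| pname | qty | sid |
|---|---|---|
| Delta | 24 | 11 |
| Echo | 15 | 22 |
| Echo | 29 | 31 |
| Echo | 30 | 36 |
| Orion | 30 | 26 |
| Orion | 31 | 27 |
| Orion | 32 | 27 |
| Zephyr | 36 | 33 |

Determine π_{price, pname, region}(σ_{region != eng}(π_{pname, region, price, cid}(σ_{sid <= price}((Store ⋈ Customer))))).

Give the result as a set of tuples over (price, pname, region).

{(21, Delta, p1), (38, Echo, ops), (39, Echo, bio)}

Store ⋈ Customer (natural join on pname): {(Delta, hr, 15, 8, 24, 11), (Delta, k1, 16, 3, 24, 11), (Delta, p1, 25, 21, 24, 11), (Delta, x1, 32, 3, 24, 11), (Echo, bio, 34, 39, 15, 22), (Echo, bio, 34, 39, 29, 31), (Echo, bio, 34, 39, 30, 36), (Echo, eng, 39, 22, 15, 22), (Echo, eng, 39, 22, 29, 31), (Echo, eng, 39, 22, 30, 36), (Echo, ops, 14, 38, 15, 22), (Echo, ops, 14, 38, 29, 31), (Echo, ops, 14, 38, 30, 36), (Orion, eng, 11, 28, 30, 26), (Orion, eng, 11, 28, 31, 27), (Orion, eng, 11, 28, 32, 27), (Orion, qa, 16, 23, 30, 26), (Orion, qa, 16, 23, 31, 27), (Orion, qa, 16, 23, 32, 27)}
Selection sid <= price: {(Delta, p1, 25, 21, 24, 11), (Echo, bio, 34, 39, 15, 22), (Echo, bio, 34, 39, 29, 31), (Echo, bio, 34, 39, 30, 36), (Echo, eng, 39, 22, 15, 22), (Echo, ops, 14, 38, 15, 22), (Echo, ops, 14, 38, 29, 31), (Echo, ops, 14, 38, 30, 36), (Orion, eng, 11, 28, 30, 26), (Orion, eng, 11, 28, 31, 27), (Orion, eng, 11, 28, 32, 27)}
Keep only column(s) pname, region, price, cid (6 duplicate(s) eliminated): {(Delta, p1, 21, 25), (Echo, bio, 39, 34), (Echo, eng, 22, 39), (Echo, ops, 38, 14), (Orion, eng, 28, 11)}
Selection region != eng: {(Delta, p1, 21, 25), (Echo, bio, 39, 34), (Echo, ops, 38, 14)}
Keep only column(s) price, pname, region: {(21, Delta, p1), (38, Echo, ops), (39, Echo, bio)}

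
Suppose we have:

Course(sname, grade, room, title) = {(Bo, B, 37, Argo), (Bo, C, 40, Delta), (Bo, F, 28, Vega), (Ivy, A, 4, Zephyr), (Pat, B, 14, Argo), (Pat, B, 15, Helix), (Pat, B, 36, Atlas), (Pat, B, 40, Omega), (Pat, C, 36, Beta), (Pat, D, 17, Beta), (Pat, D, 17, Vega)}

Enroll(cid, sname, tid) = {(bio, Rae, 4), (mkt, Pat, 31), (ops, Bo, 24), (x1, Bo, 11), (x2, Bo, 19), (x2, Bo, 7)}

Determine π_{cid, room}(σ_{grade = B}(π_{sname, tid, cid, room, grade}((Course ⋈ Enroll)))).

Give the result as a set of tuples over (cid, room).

Joining Course and Enroll on sname yields {(Bo, B, 37, Argo, ops, 24), (Bo, B, 37, Argo, x1, 11), (Bo, B, 37, Argo, x2, 19), (Bo, B, 37, Argo, x2, 7), (Bo, C, 40, Delta, ops, 24), (Bo, C, 40, Delta, x1, 11), (Bo, C, 40, Delta, x2, 19), (Bo, C, 40, Delta, x2, 7), (Bo, F, 28, Vega, ops, 24), (Bo, F, 28, Vega, x1, 11), (Bo, F, 28, Vega, x2, 19), (Bo, F, 28, Vega, x2, 7), (Pat, B, 14, Argo, mkt, 31), (Pat, B, 15, Helix, mkt, 31), (Pat, B, 36, Atlas, mkt, 31), (Pat, B, 40, Omega, mkt, 31), (Pat, C, 36, Beta, mkt, 31), (Pat, D, 17, Beta, mkt, 31), (Pat, D, 17, Vega, mkt, 31)}.
π[sname, tid, cid, room, grade]: project onto (sname, tid, cid, room, grade) (1 duplicate(s) eliminated) → {(Bo, 11, x1, 28, F), (Bo, 11, x1, 37, B), (Bo, 11, x1, 40, C), (Bo, 19, x2, 28, F), (Bo, 19, x2, 37, B), (Bo, 19, x2, 40, C), (Bo, 24, ops, 28, F), (Bo, 24, ops, 37, B), (Bo, 24, ops, 40, C), (Bo, 7, x2, 28, F), (Bo, 7, x2, 37, B), (Bo, 7, x2, 40, C), (Pat, 31, mkt, 14, B), (Pat, 31, mkt, 15, B), (Pat, 31, mkt, 17, D), (Pat, 31, mkt, 36, B), (Pat, 31, mkt, 36, C), (Pat, 31, mkt, 40, B)}
Selection grade = B: {(Bo, 11, x1, 37, B), (Bo, 19, x2, 37, B), (Bo, 24, ops, 37, B), (Bo, 7, x2, 37, B), (Pat, 31, mkt, 14, B), (Pat, 31, mkt, 15, B), (Pat, 31, mkt, 36, B), (Pat, 31, mkt, 40, B)}
π[cid, room]: project onto (cid, room) (1 duplicate(s) eliminated) → {(mkt, 14), (mkt, 15), (mkt, 36), (mkt, 40), (ops, 37), (x1, 37), (x2, 37)}

{(mkt, 14), (mkt, 15), (mkt, 36), (mkt, 40), (ops, 37), (x1, 37), (x2, 37)}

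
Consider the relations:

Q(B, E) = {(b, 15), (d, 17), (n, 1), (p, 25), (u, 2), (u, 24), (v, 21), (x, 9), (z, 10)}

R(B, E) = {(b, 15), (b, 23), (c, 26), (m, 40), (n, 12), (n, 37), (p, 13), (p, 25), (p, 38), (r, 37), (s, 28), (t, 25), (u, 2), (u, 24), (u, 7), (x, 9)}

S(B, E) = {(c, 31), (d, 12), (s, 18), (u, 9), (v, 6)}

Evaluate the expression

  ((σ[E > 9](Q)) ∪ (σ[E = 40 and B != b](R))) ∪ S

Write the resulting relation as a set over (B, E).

{(b, 15), (c, 31), (d, 12), (d, 17), (m, 40), (p, 25), (s, 18), (u, 24), (u, 9), (v, 21), (v, 6), (z, 10)}

Filtering on E > 9 leaves {(b, 15), (d, 17), (p, 25), (u, 24), (v, 21), (z, 10)}.
Filtering on E = 40 and B != b leaves {(m, 40)}.
Set union of the two operands is {(b, 15), (d, 17), (m, 40), (p, 25), (u, 24), (v, 21), (z, 10)}.
Set union of the two operands is {(b, 15), (c, 31), (d, 12), (d, 17), (m, 40), (p, 25), (s, 18), (u, 24), (u, 9), (v, 21), (v, 6), (z, 10)}.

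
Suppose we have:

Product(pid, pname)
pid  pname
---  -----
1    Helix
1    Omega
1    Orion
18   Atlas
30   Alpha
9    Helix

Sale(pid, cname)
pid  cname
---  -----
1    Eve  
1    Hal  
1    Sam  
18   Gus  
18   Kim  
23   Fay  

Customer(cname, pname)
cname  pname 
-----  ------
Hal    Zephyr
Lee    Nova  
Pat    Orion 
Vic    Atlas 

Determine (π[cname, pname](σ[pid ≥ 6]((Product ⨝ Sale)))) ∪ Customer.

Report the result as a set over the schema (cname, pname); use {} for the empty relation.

Natural join on pid: {(1, Helix, Eve), (1, Helix, Hal), (1, Helix, Sam), (1, Omega, Eve), (1, Omega, Hal), (1, Omega, Sam), (1, Orion, Eve), (1, Orion, Hal), (1, Orion, Sam), (18, Atlas, Gus), (18, Atlas, Kim)}
Filtering on pid ≥ 6 leaves {(18, Atlas, Gus), (18, Atlas, Kim)}.
π[cname, pname]: project onto (cname, pname) → {(Gus, Atlas), (Kim, Atlas)}
Taking the union: {(Gus, Atlas), (Hal, Zephyr), (Kim, Atlas), (Lee, Nova), (Pat, Orion), (Vic, Atlas)}

{(Gus, Atlas), (Hal, Zephyr), (Kim, Atlas), (Lee, Nova), (Pat, Orion), (Vic, Atlas)}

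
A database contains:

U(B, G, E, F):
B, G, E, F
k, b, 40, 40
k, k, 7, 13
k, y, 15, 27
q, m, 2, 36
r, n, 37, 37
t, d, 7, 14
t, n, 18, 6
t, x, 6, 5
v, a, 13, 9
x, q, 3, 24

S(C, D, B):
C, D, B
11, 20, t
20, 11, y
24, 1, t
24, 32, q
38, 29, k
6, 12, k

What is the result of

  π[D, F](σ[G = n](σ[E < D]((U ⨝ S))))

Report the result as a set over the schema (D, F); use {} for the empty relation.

U ⋈ S (natural join on B): {(k, b, 40, 40, 38, 29), (k, b, 40, 40, 6, 12), (k, k, 7, 13, 38, 29), (k, k, 7, 13, 6, 12), (k, y, 15, 27, 38, 29), (k, y, 15, 27, 6, 12), (q, m, 2, 36, 24, 32), (t, d, 7, 14, 11, 20), (t, d, 7, 14, 24, 1), (t, n, 18, 6, 11, 20), (t, n, 18, 6, 24, 1), (t, x, 6, 5, 11, 20), (t, x, 6, 5, 24, 1)}
Apply σ_{E < D}; surviving tuples: {(k, k, 7, 13, 38, 29), (k, k, 7, 13, 6, 12), (k, y, 15, 27, 38, 29), (q, m, 2, 36, 24, 32), (t, d, 7, 14, 11, 20), (t, n, 18, 6, 11, 20), (t, x, 6, 5, 11, 20)}
Apply σ_{G = n}; surviving tuples: {(t, n, 18, 6, 11, 20)}
Keep only column(s) D, F: {(20, 6)}

{(20, 6)}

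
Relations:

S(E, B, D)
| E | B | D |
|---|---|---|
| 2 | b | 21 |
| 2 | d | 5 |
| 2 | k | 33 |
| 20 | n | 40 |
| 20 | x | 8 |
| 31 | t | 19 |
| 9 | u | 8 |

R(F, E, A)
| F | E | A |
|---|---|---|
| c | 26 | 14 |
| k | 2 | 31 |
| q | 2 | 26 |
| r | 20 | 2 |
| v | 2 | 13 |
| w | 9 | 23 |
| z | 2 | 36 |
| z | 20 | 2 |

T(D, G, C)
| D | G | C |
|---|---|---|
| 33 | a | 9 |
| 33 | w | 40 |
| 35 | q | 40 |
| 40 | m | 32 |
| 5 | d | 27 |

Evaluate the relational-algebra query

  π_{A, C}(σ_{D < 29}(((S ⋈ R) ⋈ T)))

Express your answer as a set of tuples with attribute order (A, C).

Joining S and R on E yields {(2, b, 21, k, 31), (2, b, 21, q, 26), (2, b, 21, v, 13), (2, b, 21, z, 36), (2, d, 5, k, 31), (2, d, 5, q, 26), (2, d, 5, v, 13), (2, d, 5, z, 36), (2, k, 33, k, 31), (2, k, 33, q, 26), (2, k, 33, v, 13), (2, k, 33, z, 36), (20, n, 40, r, 2), (20, n, 40, z, 2), (20, x, 8, r, 2), (20, x, 8, z, 2), (9, u, 8, w, 23)}.
Joining (S ⋈ R) and T on D yields {(2, d, 5, k, 31, d, 27), (2, d, 5, q, 26, d, 27), (2, d, 5, v, 13, d, 27), (2, d, 5, z, 36, d, 27), (2, k, 33, k, 31, a, 9), (2, k, 33, k, 31, w, 40), (2, k, 33, q, 26, a, 9), (2, k, 33, q, 26, w, 40), (2, k, 33, v, 13, a, 9), (2, k, 33, v, 13, w, 40), (2, k, 33, z, 36, a, 9), (2, k, 33, z, 36, w, 40), (20, n, 40, r, 2, m, 32), (20, n, 40, z, 2, m, 32)}.
σ[D < 29]: keep tuples satisfying D < 29 → {(2, d, 5, k, 31, d, 27), (2, d, 5, q, 26, d, 27), (2, d, 5, v, 13, d, 27), (2, d, 5, z, 36, d, 27)}
π[A, C]: project onto (A, C) → {(13, 27), (26, 27), (31, 27), (36, 27)}

{(13, 27), (26, 27), (31, 27), (36, 27)}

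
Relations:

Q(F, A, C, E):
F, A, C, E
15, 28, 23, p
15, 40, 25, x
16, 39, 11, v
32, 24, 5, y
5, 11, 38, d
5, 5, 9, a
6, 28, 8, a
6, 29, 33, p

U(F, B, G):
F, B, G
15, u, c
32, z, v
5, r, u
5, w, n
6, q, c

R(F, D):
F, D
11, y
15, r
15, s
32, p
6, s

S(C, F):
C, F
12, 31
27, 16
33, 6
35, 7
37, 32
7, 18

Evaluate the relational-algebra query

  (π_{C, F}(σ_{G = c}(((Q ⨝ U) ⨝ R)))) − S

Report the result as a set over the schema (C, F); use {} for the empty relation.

{(23, 15), (25, 15), (8, 6)}

Joining Q and U on F yields {(15, 28, 23, p, u, c), (15, 40, 25, x, u, c), (32, 24, 5, y, z, v), (5, 11, 38, d, r, u), (5, 11, 38, d, w, n), (5, 5, 9, a, r, u), (5, 5, 9, a, w, n), (6, 28, 8, a, q, c), (6, 29, 33, p, q, c)}.
Joining (Q ⨝ U) and R on F yields {(15, 28, 23, p, u, c, r), (15, 28, 23, p, u, c, s), (15, 40, 25, x, u, c, r), (15, 40, 25, x, u, c, s), (32, 24, 5, y, z, v, p), (6, 28, 8, a, q, c, s), (6, 29, 33, p, q, c, s)}.
σ[G = c]: keep tuples satisfying G = c → {(15, 28, 23, p, u, c, r), (15, 28, 23, p, u, c, s), (15, 40, 25, x, u, c, r), (15, 40, 25, x, u, c, s), (6, 28, 8, a, q, c, s), (6, 29, 33, p, q, c, s)}
π[C, F]: project onto (C, F) (2 duplicate(s) eliminated) → {(23, 15), (25, 15), (33, 6), (8, 6)}
Set difference of the two operands is {(23, 15), (25, 15), (8, 6)}.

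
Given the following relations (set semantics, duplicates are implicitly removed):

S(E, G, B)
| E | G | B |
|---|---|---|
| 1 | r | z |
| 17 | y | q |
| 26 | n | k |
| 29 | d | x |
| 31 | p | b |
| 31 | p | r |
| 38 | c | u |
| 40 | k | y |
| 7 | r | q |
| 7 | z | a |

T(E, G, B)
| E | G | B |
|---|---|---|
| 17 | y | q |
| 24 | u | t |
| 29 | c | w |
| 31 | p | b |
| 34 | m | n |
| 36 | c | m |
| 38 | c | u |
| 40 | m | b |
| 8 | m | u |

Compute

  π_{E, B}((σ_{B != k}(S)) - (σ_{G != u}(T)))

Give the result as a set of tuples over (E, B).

Filtering on B != k leaves {(1, r, z), (17, y, q), (29, d, x), (31, p, b), (31, p, r), (38, c, u), (40, k, y), (7, r, q), (7, z, a)}.
Filtering on G != u leaves {(17, y, q), (29, c, w), (31, p, b), (34, m, n), (36, c, m), (38, c, u), (40, m, b), (8, m, u)}.
Taking the difference: {(1, r, z), (29, d, x), (31, p, r), (40, k, y), (7, r, q), (7, z, a)}
Keep only column(s) E, B: {(1, z), (29, x), (31, r), (40, y), (7, a), (7, q)}

{(1, z), (29, x), (31, r), (40, y), (7, a), (7, q)}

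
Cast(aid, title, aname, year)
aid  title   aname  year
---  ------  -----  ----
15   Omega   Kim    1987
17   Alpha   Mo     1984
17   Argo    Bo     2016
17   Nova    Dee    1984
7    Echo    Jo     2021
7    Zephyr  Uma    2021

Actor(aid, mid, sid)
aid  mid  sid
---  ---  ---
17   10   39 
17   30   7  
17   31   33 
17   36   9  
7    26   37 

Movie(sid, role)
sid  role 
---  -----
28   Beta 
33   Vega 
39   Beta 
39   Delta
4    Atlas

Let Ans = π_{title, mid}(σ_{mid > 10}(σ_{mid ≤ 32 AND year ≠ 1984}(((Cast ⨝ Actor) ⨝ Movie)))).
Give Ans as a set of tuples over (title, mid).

{(Argo, 31)}

Joining Cast and Actor on aid yields {(17, Alpha, Mo, 1984, 10, 39), (17, Alpha, Mo, 1984, 30, 7), (17, Alpha, Mo, 1984, 31, 33), (17, Alpha, Mo, 1984, 36, 9), (17, Argo, Bo, 2016, 10, 39), (17, Argo, Bo, 2016, 30, 7), (17, Argo, Bo, 2016, 31, 33), (17, Argo, Bo, 2016, 36, 9), (17, Nova, Dee, 1984, 10, 39), (17, Nova, Dee, 1984, 30, 7), (17, Nova, Dee, 1984, 31, 33), (17, Nova, Dee, 1984, 36, 9), (7, Echo, Jo, 2021, 26, 37), (7, Zephyr, Uma, 2021, 26, 37)}.
Joining (Cast ⨝ Actor) and Movie on sid yields {(17, Alpha, Mo, 1984, 10, 39, Beta), (17, Alpha, Mo, 1984, 10, 39, Delta), (17, Alpha, Mo, 1984, 31, 33, Vega), (17, Argo, Bo, 2016, 10, 39, Beta), (17, Argo, Bo, 2016, 10, 39, Delta), (17, Argo, Bo, 2016, 31, 33, Vega), (17, Nova, Dee, 1984, 10, 39, Beta), (17, Nova, Dee, 1984, 10, 39, Delta), (17, Nova, Dee, 1984, 31, 33, Vega)}.
Selection mid ≤ 32 AND year ≠ 1984: {(17, Argo, Bo, 2016, 10, 39, Beta), (17, Argo, Bo, 2016, 10, 39, Delta), (17, Argo, Bo, 2016, 31, 33, Vega)}
Selection mid > 10: {(17, Argo, Bo, 2016, 31, 33, Vega)}
Keep only column(s) title, mid: {(Argo, 31)}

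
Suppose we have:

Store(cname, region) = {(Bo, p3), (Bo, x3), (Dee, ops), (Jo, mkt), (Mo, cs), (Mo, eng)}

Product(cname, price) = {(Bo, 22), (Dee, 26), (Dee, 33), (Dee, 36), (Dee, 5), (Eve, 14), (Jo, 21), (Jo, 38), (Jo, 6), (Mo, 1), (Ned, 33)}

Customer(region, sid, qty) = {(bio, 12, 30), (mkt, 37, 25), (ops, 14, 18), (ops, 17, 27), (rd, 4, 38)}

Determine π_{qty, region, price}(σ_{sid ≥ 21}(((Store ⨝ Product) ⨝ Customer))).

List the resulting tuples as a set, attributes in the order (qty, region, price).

Joining Store and Product on cname yields {(Bo, p3, 22), (Bo, x3, 22), (Dee, ops, 26), (Dee, ops, 33), (Dee, ops, 36), (Dee, ops, 5), (Jo, mkt, 21), (Jo, mkt, 38), (Jo, mkt, 6), (Mo, cs, 1), (Mo, eng, 1)}.
Joining (Store ⨝ Product) and Customer on region yields {(Dee, ops, 26, 14, 18), (Dee, ops, 26, 17, 27), (Dee, ops, 33, 14, 18), (Dee, ops, 33, 17, 27), (Dee, ops, 36, 14, 18), (Dee, ops, 36, 17, 27), (Dee, ops, 5, 14, 18), (Dee, ops, 5, 17, 27), (Jo, mkt, 21, 37, 25), (Jo, mkt, 38, 37, 25), (Jo, mkt, 6, 37, 25)}.
σ[sid ≥ 21]: keep tuples satisfying sid ≥ 21 → {(Jo, mkt, 21, 37, 25), (Jo, mkt, 38, 37, 25), (Jo, mkt, 6, 37, 25)}
Keep only column(s) qty, region, price: {(25, mkt, 21), (25, mkt, 38), (25, mkt, 6)}

{(25, mkt, 21), (25, mkt, 38), (25, mkt, 6)}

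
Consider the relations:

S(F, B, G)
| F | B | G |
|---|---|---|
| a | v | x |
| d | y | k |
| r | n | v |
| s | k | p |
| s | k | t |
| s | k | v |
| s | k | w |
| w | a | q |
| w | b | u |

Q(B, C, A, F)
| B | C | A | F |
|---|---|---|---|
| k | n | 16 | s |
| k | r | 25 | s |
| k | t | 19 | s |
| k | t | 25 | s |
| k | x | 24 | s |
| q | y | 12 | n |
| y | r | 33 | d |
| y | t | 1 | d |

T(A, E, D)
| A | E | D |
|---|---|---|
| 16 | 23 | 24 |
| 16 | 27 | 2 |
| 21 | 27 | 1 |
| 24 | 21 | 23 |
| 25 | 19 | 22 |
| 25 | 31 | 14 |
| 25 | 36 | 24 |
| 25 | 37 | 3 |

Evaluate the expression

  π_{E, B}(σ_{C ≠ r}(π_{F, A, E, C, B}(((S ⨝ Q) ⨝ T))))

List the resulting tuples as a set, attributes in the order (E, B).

Natural join on F, B: {(d, y, k, r, 33), (d, y, k, t, 1), (s, k, p, n, 16), (s, k, p, r, 25), (s, k, p, t, 19), (s, k, p, t, 25), (s, k, p, x, 24), (s, k, t, n, 16), (s, k, t, r, 25), (s, k, t, t, 19), (s, k, t, t, 25), (s, k, t, x, 24), (s, k, v, n, 16), (s, k, v, r, 25), (s, k, v, t, 19), (s, k, v, t, 25), (s, k, v, x, 24), (s, k, w, n, 16), (s, k, w, r, 25), (s, k, w, t, 19), (s, k, w, t, 25), (s, k, w, x, 24)}
Natural join on A: {(s, k, p, n, 16, 23, 24), (s, k, p, n, 16, 27, 2), (s, k, p, r, 25, 19, 22), (s, k, p, r, 25, 31, 14), (s, k, p, r, 25, 36, 24), (s, k, p, r, 25, 37, 3), (s, k, p, t, 25, 19, 22), (s, k, p, t, 25, 31, 14), (s, k, p, t, 25, 36, 24), (s, k, p, t, 25, 37, 3), (s, k, p, x, 24, 21, 23), (s, k, t, n, 16, 23, 24), (s, k, t, n, 16, 27, 2), (s, k, t, r, 25, 19, 22), (s, k, t, r, 25, 31, 14), (s, k, t, r, 25, 36, 24), (s, k, t, r, 25, 37, 3), (s, k, t, t, 25, 19, 22), (s, k, t, t, 25, 31, 14), (s, k, t, t, 25, 36, 24), (s, k, t, t, 25, 37, 3), (s, k, t, x, 24, 21, 23), (s, k, v, n, 16, 23, 24), (s, k, v, n, 16, 27, 2), (s, k, v, r, 25, 19, 22), (s, k, v, r, 25, 31, 14), (s, k, v, r, 25, 36, 24), (s, k, v, r, 25, 37, 3), (s, k, v, t, 25, 19, 22), (s, k, v, t, 25, 31, 14), (s, k, v, t, 25, 36, 24), (s, k, v, t, 25, 37, 3), (s, k, v, x, 24, 21, 23), (s, k, w, n, 16, 23, 24), (s, k, w, n, 16, 27, 2), (s, k, w, r, 25, 19, 22), (s, k, w, r, 25, 31, 14), (s, k, w, r, 25, 36, 24), (s, k, w, r, 25, 37, 3), (s, k, w, t, 25, 19, 22), (s, k, w, t, 25, 31, 14), (s, k, w, t, 25, 36, 24), (s, k, w, t, 25, 37, 3), (s, k, w, x, 24, 21, 23)}
Keep only column(s) F, A, E, C, B (33 duplicate(s) eliminated): {(s, 16, 23, n, k), (s, 16, 27, n, k), (s, 24, 21, x, k), (s, 25, 19, r, k), (s, 25, 19, t, k), (s, 25, 31, r, k), (s, 25, 31, t, k), (s, 25, 36, r, k), (s, 25, 36, t, k), (s, 25, 37, r, k), (s, 25, 37, t, k)}
Apply σ_{C ≠ r}; surviving tuples: {(s, 16, 23, n, k), (s, 16, 27, n, k), (s, 24, 21, x, k), (s, 25, 19, t, k), (s, 25, 31, t, k), (s, 25, 36, t, k), (s, 25, 37, t, k)}
Keep only column(s) E, B: {(19, k), (21, k), (23, k), (27, k), (31, k), (36, k), (37, k)}

{(19, k), (21, k), (23, k), (27, k), (31, k), (36, k), (37, k)}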